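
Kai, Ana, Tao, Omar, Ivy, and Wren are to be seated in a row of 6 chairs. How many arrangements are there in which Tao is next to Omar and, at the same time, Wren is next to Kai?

96

Treat {Tao,Omar} as one block (2 orders) and {Wren,Kai} as another (2 orders).
That leaves 4 units to arrange: 2 × 2 × 4! = 4 × 24 = 96.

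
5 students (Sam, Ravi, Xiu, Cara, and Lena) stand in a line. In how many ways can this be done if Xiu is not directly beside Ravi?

72

Of the 5! = 120 arrangements, those with Xiu and Ravi adjacent number 2 × 4! = 48 (treat the pair as a block with 2 internal orders).
So 120 − 48 = 72 arrangements keep them apart.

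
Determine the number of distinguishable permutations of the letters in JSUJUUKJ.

1120

Letter multiplicities in JSUJUUKJ: J×3, K×1, S×1, U×3.
So there are 8! / (3!·3!) = 1120 distinguishable arrangements.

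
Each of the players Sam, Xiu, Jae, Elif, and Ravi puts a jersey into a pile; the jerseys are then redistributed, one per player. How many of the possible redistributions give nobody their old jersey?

Let Aᵢ be the assignments in which player i gets their old jersey. We want the size of the complement of A₁∪…∪A_5.
By inclusion–exclusion this is Σ_{j=0}^{5} (−1)^j C(5,j)·(5−j)!.
Computing: 120 − 120 + 60 − 20 + 5 − 1 = 44.

44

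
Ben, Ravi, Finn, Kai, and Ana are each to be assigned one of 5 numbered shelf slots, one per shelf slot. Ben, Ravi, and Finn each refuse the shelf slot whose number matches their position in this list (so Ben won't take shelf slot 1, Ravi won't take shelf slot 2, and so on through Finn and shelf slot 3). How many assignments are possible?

64

Let Aᵢ (for i ∈ {1, 2, 3}) be the placements that put person i in their forbidden shelf slot. Any j of these fix j positions, leaving (5−j)! ways to fill the rest, and there are C(3,j) ways to pick which j.
By inclusion–exclusion, the number of valid placements is Σ_{j=0}^{3} (−1)^j C(3,j)·(5−j)!.
Computing: 120 − 72 + 18 − 2 = 64.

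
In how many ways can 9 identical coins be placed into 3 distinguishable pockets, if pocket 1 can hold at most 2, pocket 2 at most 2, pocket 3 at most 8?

8

Ignoring the caps, the number of non-negative solutions to x_1+…+x_3 = 9 is C(11,2) = 55.
Subtract solutions that violate a single cap (substitute x_i' = x_i − (cap_i+1)): x_1 ≥ 3 gives C(8,2) = 28; x_2 ≥ 3 gives C(8,2) = 28; x_3 ≥ 9 gives C(2,2) = 1. Together 57.
Add back pairs where two caps are both exceeded: 10 + 0 + 0 = 10.
By inclusion–exclusion the count is 55 − 57 + 10 = 8.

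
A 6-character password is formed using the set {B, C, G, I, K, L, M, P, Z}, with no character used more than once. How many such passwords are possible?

60480

Choose and order 6 of the 9 symbols: the first character has 9 options, the next 8, and so on down to 4.
That product is 9 × 8 × 7 × 6 × 5 × 4 = 60480.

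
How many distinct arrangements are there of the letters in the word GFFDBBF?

The 7 letters of GFFDBBF have repeats: B appearing twice and F appearing 3 times.
So there are 7! / (3!·2!) = 420 distinguishable arrangements.

420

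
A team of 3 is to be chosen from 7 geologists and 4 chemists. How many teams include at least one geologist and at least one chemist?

Unrestricted: C(11,3) = 165 ways to pick any 3 of the 11.
Selections missing a whole group: no geologists → C(4,3) = 4; no chemists → C(7,3) = 35.
Both groups omitted at once is impossible, so 165 − 39 = 126.

126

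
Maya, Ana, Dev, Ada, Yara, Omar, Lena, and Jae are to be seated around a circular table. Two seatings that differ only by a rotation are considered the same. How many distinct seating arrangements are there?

5040

Around a circle, 8 distinct people have 8!/8 = (7)! = 5040 rotationally distinct seatings.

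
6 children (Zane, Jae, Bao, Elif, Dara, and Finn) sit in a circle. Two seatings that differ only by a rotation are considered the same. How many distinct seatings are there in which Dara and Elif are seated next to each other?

Glue Dara and Elif into a block (2 internal orders). Seating 5 units around a circle gives (4)! arrangements.
So 2 × (4)! = 2 × 24 = 48.

48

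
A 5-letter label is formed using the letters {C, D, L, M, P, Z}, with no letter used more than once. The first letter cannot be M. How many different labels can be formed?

600

The first letter has 6−1 = 5 choices (anything except M).
The remaining 4 letters are filled from the other 5 symbols without repetition: 5 × 4 × 3 × 2 = 120.
Total: 5 × 120 = 600.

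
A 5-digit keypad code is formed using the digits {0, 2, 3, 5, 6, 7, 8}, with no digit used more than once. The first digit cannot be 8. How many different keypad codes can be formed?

2160

The first digit has 7−1 = 6 choices (anything except 8).
The remaining 4 digits are filled from the other 6 symbols without repetition: 6 × 5 × 4 × 3 = 360.
Total: 6 × 360 = 2160.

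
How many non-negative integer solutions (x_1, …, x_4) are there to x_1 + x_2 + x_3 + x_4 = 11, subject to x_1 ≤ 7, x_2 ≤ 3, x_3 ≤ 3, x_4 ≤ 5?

76

By stars and bars, unrestricted non-negative solutions to x_1+…+x_4 = 11 number C(11+3,3) = 364.
Subtract solutions that violate a single cap (substitute x_i' = x_i − (cap_i+1)): x_1 ≥ 8 gives C(6,3) = 20; x_2 ≥ 4 gives C(10,3) = 120; x_3 ≥ 4 gives C(10,3) = 120; x_4 ≥ 6 gives C(8,3) = 56. Together 316.
Add back pairs where two caps are both exceeded: 0 + 0 + 0 + 20 + 4 + 4 = 28.
By inclusion–exclusion the count is 364 − 316 + 28 = 76.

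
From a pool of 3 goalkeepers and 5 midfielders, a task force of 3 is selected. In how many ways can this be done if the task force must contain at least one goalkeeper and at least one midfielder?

45

Unrestricted: C(8,3) = 56 ways to pick any 3 of the 8.
Selections missing a whole group: no goalkeepers → C(5,3) = 10; no midfielders → C(3,3) = 1.
Both groups omitted at once is impossible, so 56 − 11 = 45.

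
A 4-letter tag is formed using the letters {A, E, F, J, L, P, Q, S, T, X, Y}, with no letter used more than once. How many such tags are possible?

Choose and order 4 of the 11 symbols: the first letter has 11 options, the next 10, then 9, 8.
11 × 10 × 9 × 8 = 7920.

7920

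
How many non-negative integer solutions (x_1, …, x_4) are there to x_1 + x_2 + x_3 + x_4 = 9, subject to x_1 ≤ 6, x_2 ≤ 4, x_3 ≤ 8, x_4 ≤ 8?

Ignoring the caps, the number of non-negative solutions to x_1+…+x_4 = 9 is C(12,3) = 220.
Subtract solutions that violate a single cap (substitute x_i' = x_i − (cap_i+1)): x_1 ≥ 7 gives C(5,3) = 10; x_2 ≥ 5 gives C(7,3) = 35; x_3 ≥ 9 gives C(3,3) = 1; x_4 ≥ 9 gives C(3,3) = 1. Together 47.
No two caps can be exceeded simultaneously, so the pair terms are all 0.
By inclusion–exclusion the count is 220 − 47 + 0 = 173.

173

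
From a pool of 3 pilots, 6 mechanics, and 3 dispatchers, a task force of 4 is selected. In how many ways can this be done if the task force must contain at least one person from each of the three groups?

243

Total 4-person selections from all 12: C(12,4) = 495.
Selections missing a whole group: no pilots → C(9,4) = 126; no mechanics → C(6,4) = 15; no dispatchers → C(9,4) = 126.
Add back selections omitting two groups (i.e. drawn from a single group): C(3,4) + C(6,4) + C(3,4) = 15.
By inclusion–exclusion: 495 − 267 + 15 = 243.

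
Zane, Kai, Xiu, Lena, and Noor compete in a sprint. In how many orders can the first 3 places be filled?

This is an ordered selection of 3 from 5: P(5,3).
That gives 5 × 4 × 3 = 60.

60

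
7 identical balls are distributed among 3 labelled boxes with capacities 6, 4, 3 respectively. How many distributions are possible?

19

Without the upper bounds there are C(9,2) = 36 ways to split 7 among 3 boxes.
Subtract solutions that violate a single cap (substitute x_i' = x_i − (cap_i+1)): x_1 ≥ 7 gives C(2,2) = 1; x_2 ≥ 5 gives C(4,2) = 6; x_3 ≥ 4 gives C(5,2) = 10. Together 17.
No two caps can be exceeded simultaneously, so the pair terms are all 0.
By inclusion–exclusion the count is 36 − 17 + 0 = 19.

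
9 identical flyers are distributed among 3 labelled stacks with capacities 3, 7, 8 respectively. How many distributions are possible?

30

Ignoring the caps, the number of non-negative solutions to x_1+…+x_3 = 9 is C(11,2) = 55.
Subtract solutions that violate a single cap (substitute x_i' = x_i − (cap_i+1)): x_1 ≥ 4 gives C(7,2) = 21; x_2 ≥ 8 gives C(3,2) = 3; x_3 ≥ 9 gives C(2,2) = 1. Together 25.
No two caps can be exceeded simultaneously, so the pair terms are all 0.
By inclusion–exclusion the count is 55 − 25 + 0 = 30.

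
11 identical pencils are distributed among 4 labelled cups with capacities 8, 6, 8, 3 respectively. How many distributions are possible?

By stars and bars, unrestricted non-negative solutions to x_1+…+x_4 = 11 number C(11+3,3) = 364.
Subtract solutions that violate a single cap (substitute x_i' = x_i − (cap_i+1)): x_1 ≥ 9 gives C(5,3) = 10; x_2 ≥ 7 gives C(7,3) = 35; x_3 ≥ 9 gives C(5,3) = 10; x_4 ≥ 4 gives C(10,3) = 120. Together 175.
Add back pairs where two caps are both exceeded: 0 + 0 + 0 + 0 + 1 + 0 = 1.
By inclusion–exclusion the count is 364 − 175 + 1 = 190.

190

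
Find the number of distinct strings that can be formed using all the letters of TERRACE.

1260

The 7 letters of TERRACE have repeats: E appearing twice and R appearing twice.
So there are 7! / (2!·2!) = 1260 distinguishable arrangements.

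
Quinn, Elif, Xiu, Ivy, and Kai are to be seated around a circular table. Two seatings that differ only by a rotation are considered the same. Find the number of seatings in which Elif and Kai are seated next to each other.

12

Treat {Elif, Kai} as one unit (2 internal orders) and seat the resulting 4 units around the table: (3)! circular arrangements.
So 2 × (3)! = 2 × 6 = 12.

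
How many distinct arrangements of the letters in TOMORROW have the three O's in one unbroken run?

Treat the 3 copies of O as a single block. The multiset to arrange is then {OOO, M, R, R, T, W}, 6 items in all.
That gives (6)!/(2!) = 360 arrangements.

360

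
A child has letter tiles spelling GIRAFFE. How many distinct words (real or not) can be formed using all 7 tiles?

GIRAFFE has 7 letters with F appearing twice.
So there are 7! / (2!) = 2520 distinguishable arrangements.

2520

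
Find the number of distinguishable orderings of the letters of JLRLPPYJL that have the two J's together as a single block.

Treat the 2 copies of J as a single block. The multiset to arrange is then {JJ, L, L, L, P, P, R, Y}, 8 items in all.
That gives (8)!/(3!·2!) = 3360 arrangements.

3360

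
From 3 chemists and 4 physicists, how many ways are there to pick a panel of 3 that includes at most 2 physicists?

31

Split by how many physicists are chosen (0 through 2).
Sum: C(4,0)·C(3,3) + C(4,1)·C(3,2) + C(4,2)·C(3,1) = 1 + 12 + 18 = 31.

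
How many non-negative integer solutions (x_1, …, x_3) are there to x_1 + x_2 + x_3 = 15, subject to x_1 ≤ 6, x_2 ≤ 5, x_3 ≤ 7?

Without the upper bounds there are C(17,2) = 136 ways to split 15 among 3 variables.
Subtract solutions that violate a single cap (substitute x_i' = x_i − (cap_i+1)): x_1 ≥ 7 gives C(10,2) = 45; x_2 ≥ 6 gives C(11,2) = 55; x_3 ≥ 8 gives C(9,2) = 36. Together 136.
Add back pairs where two caps are both exceeded: 6 + 1 + 3 = 10.
By inclusion–exclusion the count is 136 − 136 + 10 = 10.

10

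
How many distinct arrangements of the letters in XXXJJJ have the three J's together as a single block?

Treat the 3 copies of J as a single block. The multiset to arrange is then {JJJ, X, X, X}, 4 items in all.
That gives (4)!/(3!) = 4 arrangements.

4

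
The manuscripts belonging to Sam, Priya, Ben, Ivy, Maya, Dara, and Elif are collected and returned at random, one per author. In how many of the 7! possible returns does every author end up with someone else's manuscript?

Let Aᵢ be the assignments in which author i gets their own manuscript. We want the size of the complement of A₁∪…∪A_7.
By inclusion–exclusion this is Σ_{j=0}^{7} (−1)^j C(7,j)·(7−j)!.
Computing: 5040 − 5040 + 2520 − 840 + 210 − 42 + 7 − 1 = 1854.

1854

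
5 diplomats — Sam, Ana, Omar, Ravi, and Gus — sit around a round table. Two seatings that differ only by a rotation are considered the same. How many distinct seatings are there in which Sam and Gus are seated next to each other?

Treat {Sam, Gus} as one unit (2 internal orders) and seat the resulting 4 units around the table: (3)! circular arrangements.
So 2 × (3)! = 2 × 6 = 12.

12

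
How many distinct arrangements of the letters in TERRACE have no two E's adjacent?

There are 7!/(2!·2!) = 1260 arrangements of TERRACE in total.
Arrangements with the E's together: treat EE as one letter, giving (6)!/(2!) = 360.
Hence 1260 − 360 = 900.

900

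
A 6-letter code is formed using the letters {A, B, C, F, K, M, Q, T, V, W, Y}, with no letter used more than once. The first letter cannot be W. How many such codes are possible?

The first letter has 11−1 = 10 choices (anything except W).
The remaining 5 letters are filled from the other 10 symbols without repetition: 10 × 9 × 8 × 7 × 6 = 30240.
Total: 10 × 30240 = 302400.

302400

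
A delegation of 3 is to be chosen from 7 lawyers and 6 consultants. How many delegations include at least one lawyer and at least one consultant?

231

Total 3-person selections from all 13: C(13,3) = 286.
Subtract selections that omit an entire group: no lawyers → C(6,3) = 20; no consultants → C(7,3) = 35.
Both groups omitted at once is impossible, so 286 − 55 = 231.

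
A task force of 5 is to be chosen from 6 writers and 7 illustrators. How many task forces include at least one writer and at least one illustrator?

1260

Total 5-person selections from all 13: C(13,5) = 1287.
Subtract selections that omit an entire group: no writers → C(7,5) = 21; no illustrators → C(6,5) = 6.
Both groups omitted at once is impossible, so 1287 − 27 = 1260.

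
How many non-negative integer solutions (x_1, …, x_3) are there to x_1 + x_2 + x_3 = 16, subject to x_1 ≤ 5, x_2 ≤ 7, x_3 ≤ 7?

10

Ignoring the caps, the number of non-negative solutions to x_1+…+x_3 = 16 is C(18,2) = 153.
Subtract solutions that violate a single cap (substitute x_i' = x_i − (cap_i+1)): x_1 ≥ 6 gives C(12,2) = 66; x_2 ≥ 8 gives C(10,2) = 45; x_3 ≥ 8 gives C(10,2) = 45. Together 156.
Add back pairs where two caps are both exceeded: 6 + 6 + 1 = 13.
By inclusion–exclusion the count is 153 − 156 + 13 = 10.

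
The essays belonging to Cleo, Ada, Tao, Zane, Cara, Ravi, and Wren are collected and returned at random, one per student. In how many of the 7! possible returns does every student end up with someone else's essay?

Let Aᵢ be the assignments in which student i gets their own essay. We want the size of the complement of A₁∪…∪A_7.
By inclusion–exclusion this is Σ_{j=0}^{7} (−1)^j C(7,j)·(7−j)!.
Computing: 5040 − 5040 + 2520 − 840 + 210 − 42 + 7 − 1 = 1854.

1854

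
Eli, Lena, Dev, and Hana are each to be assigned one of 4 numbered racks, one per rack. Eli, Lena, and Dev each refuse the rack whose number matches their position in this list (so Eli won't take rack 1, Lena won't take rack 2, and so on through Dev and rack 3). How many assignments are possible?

Let Aᵢ (for i ∈ {1, 2, 3}) be the placements that put person i in their forbidden rack. Any j of these fix j positions, leaving (4−j)! ways to fill the rest, and there are C(3,j) ways to pick which j.
By inclusion–exclusion, the number of valid placements is Σ_{j=0}^{3} (−1)^j C(3,j)·(4−j)!.
Computing: 24 − 18 + 6 − 1 = 11.

11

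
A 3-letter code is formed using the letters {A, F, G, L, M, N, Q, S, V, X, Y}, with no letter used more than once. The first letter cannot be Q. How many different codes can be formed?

900

The first letter has 11−1 = 10 choices (anything except Q).
The remaining 2 letters are filled from the other 10 symbols without repetition: 10 × 9 = 90.
Total: 10 × 90 = 900.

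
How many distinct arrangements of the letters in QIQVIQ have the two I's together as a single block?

20

Treat the 2 copies of I as a single block. The multiset to arrange is then {II, Q, Q, Q, V}, 5 items in all.
That gives (5)!/(3!) = 20 arrangements.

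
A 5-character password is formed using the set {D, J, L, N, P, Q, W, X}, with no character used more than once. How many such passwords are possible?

With no repetition, fill the 5 characters in order: 8 choices, then 7, down to 4.
That product is 8 × 7 × 6 × 5 × 4 = 6720.

6720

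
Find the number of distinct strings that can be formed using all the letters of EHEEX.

20

EHEEX has 5 letters with E appearing 3 times.
So there are 5! / (3!) = 20 distinguishable arrangements.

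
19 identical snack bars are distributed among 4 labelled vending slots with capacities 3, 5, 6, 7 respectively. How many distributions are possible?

Ignoring the caps, the number of non-negative solutions to x_1+…+x_4 = 19 is C(22,3) = 1540.
Subtract solutions that violate a single cap (substitute x_i' = x_i − (cap_i+1)): x_1 ≥ 4 gives C(18,3) = 816; x_2 ≥ 6 gives C(16,3) = 560; x_3 ≥ 7 gives C(15,3) = 455; x_4 ≥ 8 gives C(14,3) = 364. Together 2195.
Add back pairs where two caps are both exceeded: 220 + 165 + 120 + 84 + 56 + 35 = 680.
Subtract triples: 10 + 4 + 1 + 0 = 15.
By inclusion–exclusion the count is 1540 − 2195 + 680 − 15 = 10.

10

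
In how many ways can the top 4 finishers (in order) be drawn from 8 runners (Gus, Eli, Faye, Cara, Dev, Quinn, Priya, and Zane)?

1680

There are 8 choices for 1st place, 7 for 2nd, and so on down to 5 for position 4.
That gives 8 × 7 × 6 × 5 = 1680.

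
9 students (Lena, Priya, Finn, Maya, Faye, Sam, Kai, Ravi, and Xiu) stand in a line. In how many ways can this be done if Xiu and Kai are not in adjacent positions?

There are 9! = 362880 arrangements in all. If Xiu and Kai are adjacent, merging them into one block gives 2·(8)! = 80640 arrangements.
Complementary counting: 362880 − 80640 = 282240.

282240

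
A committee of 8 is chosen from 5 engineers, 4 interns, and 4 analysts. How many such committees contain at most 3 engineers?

Split by how many engineers are chosen (0 through 3).
Sum: C(5,0)·C(8,8) + C(5,1)·C(8,7) + C(5,2)·C(8,6) + C(5,3)·C(8,5) = 1 + 40 + 280 + 560 = 881.

881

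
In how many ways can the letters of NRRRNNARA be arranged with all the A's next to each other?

280

Treat the 2 copies of A as a single block. The multiset to arrange is then {AA, N, N, N, R, R, R, R}, 8 items in all.
That gives (8)!/(4!·3!) = 280 arrangements.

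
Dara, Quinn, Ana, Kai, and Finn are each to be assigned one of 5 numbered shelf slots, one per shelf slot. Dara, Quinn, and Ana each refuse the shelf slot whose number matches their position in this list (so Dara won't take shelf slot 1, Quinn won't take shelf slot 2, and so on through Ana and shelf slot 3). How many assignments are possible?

64

Let Aᵢ (for i ∈ {1, 2, 3}) be the placements that put person i in their forbidden shelf slot. Any j of these fix j positions, leaving (5−j)! ways to fill the rest, and there are C(3,j) ways to pick which j.
By inclusion–exclusion, the number of valid placements is Σ_{j=0}^{3} (−1)^j C(3,j)·(5−j)!.
Computing: 120 − 72 + 18 − 2 = 64.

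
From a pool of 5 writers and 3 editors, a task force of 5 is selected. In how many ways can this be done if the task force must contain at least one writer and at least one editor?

55

Unrestricted: C(8,5) = 56 ways to pick any 5 of the 8.
Subtract selections that omit an entire group: no writers → C(3,5) = 0; no editors → C(5,5) = 1.
Both groups omitted at once is impossible, so 56 − 1 = 55.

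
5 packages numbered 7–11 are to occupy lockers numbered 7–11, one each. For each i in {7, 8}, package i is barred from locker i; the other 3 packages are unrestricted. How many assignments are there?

Let Aᵢ (for i ∈ {7, 8}) be the placements that put package i in its forbidden locker. Any j of these fix j positions, leaving (5−j)! ways to fill the rest, and there are C(2,j) ways to pick which j.
By inclusion–exclusion, the number of valid placements is Σ_{j=0}^{2} (−1)^j C(2,j)·(5−j)!.
Computing: 120 − 48 + 6 = 78.

78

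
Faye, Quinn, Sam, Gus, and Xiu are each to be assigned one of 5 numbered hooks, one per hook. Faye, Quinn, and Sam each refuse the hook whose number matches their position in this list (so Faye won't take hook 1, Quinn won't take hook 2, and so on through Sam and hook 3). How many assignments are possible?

Let Aᵢ (for i ∈ {1, 2, 3}) be the placements that put person i in their forbidden hook. Any j of these fix j positions, leaving (5−j)! ways to fill the rest, and there are C(3,j) ways to pick which j.
By inclusion–exclusion, the number of valid placements is Σ_{j=0}^{3} (−1)^j C(3,j)·(5−j)!.
Computing: 120 − 72 + 18 − 2 = 64.

64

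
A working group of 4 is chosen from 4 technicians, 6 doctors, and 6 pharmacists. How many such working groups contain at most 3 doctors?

1805

Split by how many doctors are chosen (0 through 3).
Sum: C(6,0)·C(10,4) + C(6,1)·C(10,3) + C(6,2)·C(10,2) + C(6,3)·C(10,1) = 210 + 720 + 675 + 200 = 1805.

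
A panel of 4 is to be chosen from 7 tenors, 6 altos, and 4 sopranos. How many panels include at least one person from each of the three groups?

With no constraint there are C(17,4) = 2380 possible selections.
Selections missing a whole group: no tenors → C(10,4) = 210; no altos → C(11,4) = 330; no sopranos → C(13,4) = 715.
Add back selections omitting two groups (i.e. drawn from a single group): C(7,4) + C(6,4) + C(4,4) = 51.
By inclusion–exclusion: 2380 − 1255 + 51 = 1176.

1176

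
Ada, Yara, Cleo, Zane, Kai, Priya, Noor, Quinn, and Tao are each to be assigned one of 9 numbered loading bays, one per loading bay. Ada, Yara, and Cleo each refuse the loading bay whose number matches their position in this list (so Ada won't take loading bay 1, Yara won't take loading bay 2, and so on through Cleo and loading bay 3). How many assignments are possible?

Let Aᵢ (for i ∈ {1, 2, 3}) be the placements that put person i in their forbidden loading bay. Any j of these fix j positions, leaving (9−j)! ways to fill the rest, and there are C(3,j) ways to pick which j.
By inclusion–exclusion, the number of valid placements is Σ_{j=0}^{3} (−1)^j C(3,j)·(9−j)!.
Computing: 362880 − 120960 + 15120 − 720 = 256320.

256320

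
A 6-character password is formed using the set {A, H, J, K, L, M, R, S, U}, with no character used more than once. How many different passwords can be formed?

With no repetition, fill the 6 characters in order: 9 choices, then 8, down to 4.
9 × 8 × 7 × 6 × 5 × 4 = 60480.

60480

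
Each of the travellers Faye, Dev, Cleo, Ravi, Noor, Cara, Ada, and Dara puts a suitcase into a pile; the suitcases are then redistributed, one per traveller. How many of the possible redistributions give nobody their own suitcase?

14833

This is the derangement count D_8: permutations of 8 items with no fixed point.
By inclusion–exclusion this is Σ_{j=0}^{8} (−1)^j C(8,j)·(8−j)!.
Computing: 40320 − 40320 + 20160 − 6720 + 1680 − 336 + 56 − 8 + 1 = 14833.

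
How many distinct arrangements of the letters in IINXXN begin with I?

With the first slot taken by I, it remains to arrange the other 5 letters (INXXN).
Those 5 letters have N appearing twice and X appearing twice, giving (5)!/(2!·2!) = 30.

30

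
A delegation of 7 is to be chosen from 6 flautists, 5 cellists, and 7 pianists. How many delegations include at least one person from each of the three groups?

Total 7-person selections from all 18: C(18,7) = 31824.
Subtract selections that omit an entire group: no flautists → C(12,7) = 792; no cellists → C(13,7) = 1716; no pianists → C(11,7) = 330.
Add back selections omitting two groups (i.e. drawn from a single group): C(6,7) + C(5,7) + C(7,7) = 1.
By inclusion–exclusion: 31824 − 2838 + 1 = 28987.

28987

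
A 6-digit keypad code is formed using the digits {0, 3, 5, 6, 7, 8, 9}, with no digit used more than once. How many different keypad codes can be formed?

5040

Choose and order 6 of the 7 symbols: the first digit has 7 options, the next 6, and so on down to 2.
That product is 7 × 6 × 5 × 4 × 3 × 2 = 5040.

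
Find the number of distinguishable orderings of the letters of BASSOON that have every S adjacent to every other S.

360

Treat the 2 copies of S as a single block. The multiset to arrange is then {SS, A, B, N, O, O}, 6 items in all.
That gives (6)!/(2!) = 360 arrangements.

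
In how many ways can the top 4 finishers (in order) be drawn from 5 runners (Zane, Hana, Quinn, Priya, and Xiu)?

There are 5 choices for 1st place, 4 for 2nd, and so on down to 2 for position 4.
That gives 5 × 4 × 3 × 2 = 120.

120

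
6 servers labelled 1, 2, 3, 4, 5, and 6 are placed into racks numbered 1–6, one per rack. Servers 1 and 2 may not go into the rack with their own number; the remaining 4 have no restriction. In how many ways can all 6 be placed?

504

Let Aᵢ (for i ∈ {1, 2}) be the placements that put server i in its forbidden rack. Any j of these fix j positions, leaving (6−j)! ways to fill the rest, and there are C(2,j) ways to pick which j.
By inclusion–exclusion, the number of valid placements is Σ_{j=0}^{2} (−1)^j C(2,j)·(6−j)!.
Computing: 720 − 240 + 24 = 504.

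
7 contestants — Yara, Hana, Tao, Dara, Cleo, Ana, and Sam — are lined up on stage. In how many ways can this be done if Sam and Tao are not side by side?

3600

There are 7! = 5040 arrangements in all. If Sam and Tao are adjacent, merging them into one block gives 2·(6)! = 1440 arrangements.
So 5040 − 1440 = 3600 arrangements keep them apart.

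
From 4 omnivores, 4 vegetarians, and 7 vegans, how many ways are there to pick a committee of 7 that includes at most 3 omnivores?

Split by how many omnivores are chosen (0 through 3).
Sum: C(4,0)·C(11,7) + C(4,1)·C(11,6) + C(4,2)·C(11,5) + C(4,3)·C(11,4) = 330 + 1848 + 2772 + 1320 = 6270.

6270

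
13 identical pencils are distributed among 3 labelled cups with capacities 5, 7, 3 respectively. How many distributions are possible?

By stars and bars, unrestricted non-negative solutions to x_1+…+x_3 = 13 number C(13+2,2) = 105.
Subtract solutions that violate a single cap (substitute x_i' = x_i − (cap_i+1)): x_1 ≥ 6 gives C(9,2) = 36; x_2 ≥ 8 gives C(7,2) = 21; x_3 ≥ 4 gives C(11,2) = 55. Together 112.
Add back pairs where two caps are both exceeded: 0 + 10 + 3 = 13.
By inclusion–exclusion the count is 105 − 112 + 13 = 6.

6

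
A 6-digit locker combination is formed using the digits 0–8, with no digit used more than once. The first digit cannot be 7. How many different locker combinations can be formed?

The first digit has 9−1 = 8 choices (anything except 7).
The remaining 5 digits are filled from the other 8 symbols without repetition: 8 × 7 × 6 × 5 × 4 = 6720.
Total: 8 × 6720 = 53760.

53760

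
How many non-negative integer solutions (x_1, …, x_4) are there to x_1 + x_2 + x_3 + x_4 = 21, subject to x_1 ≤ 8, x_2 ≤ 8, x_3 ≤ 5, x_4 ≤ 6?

83

Ignoring the caps, the number of non-negative solutions to x_1+…+x_4 = 21 is C(24,3) = 2024.
Subtract solutions that violate a single cap (substitute x_i' = x_i − (cap_i+1)): x_1 ≥ 9 gives C(15,3) = 455; x_2 ≥ 9 gives C(15,3) = 455; x_3 ≥ 6 gives C(18,3) = 816; x_4 ≥ 7 gives C(17,3) = 680. Together 2406.
Add back pairs where two caps are both exceeded: 20 + 84 + 56 + 84 + 56 + 165 = 465.
By inclusion–exclusion the count is 2024 − 2406 + 465 = 83.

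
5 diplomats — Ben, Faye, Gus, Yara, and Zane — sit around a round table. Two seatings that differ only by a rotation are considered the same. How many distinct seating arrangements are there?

Fix one person's seat to break rotational symmetry; the remaining 4 people can be arranged in (4)! = 24 ways.

24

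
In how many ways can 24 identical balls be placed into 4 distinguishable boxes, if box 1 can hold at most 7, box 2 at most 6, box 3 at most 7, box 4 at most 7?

Ignoring the caps, the number of non-negative solutions to x_1+…+x_4 = 24 is C(27,3) = 2925.
Subtract solutions that violate a single cap (substitute x_i' = x_i − (cap_i+1)): x_1 ≥ 8 gives C(19,3) = 969; x_2 ≥ 7 gives C(20,3) = 1140; x_3 ≥ 8 gives C(19,3) = 969; x_4 ≥ 8 gives C(19,3) = 969. Together 4047.
Add back pairs where two caps are both exceeded: 220 + 165 + 165 + 220 + 220 + 165 = 1155.
Subtract triples: 4 + 4 + 1 + 4 = 13.
By inclusion–exclusion the count is 2925 − 4047 + 1155 − 13 = 20.

20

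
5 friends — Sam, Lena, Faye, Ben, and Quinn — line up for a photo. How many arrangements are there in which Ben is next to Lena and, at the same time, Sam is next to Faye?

Treat {Ben,Lena} as one block (2 orders) and {Sam,Faye} as another (2 orders).
That leaves 3 units to arrange: 2 × 2 × 3! = 4 × 6 = 24.

24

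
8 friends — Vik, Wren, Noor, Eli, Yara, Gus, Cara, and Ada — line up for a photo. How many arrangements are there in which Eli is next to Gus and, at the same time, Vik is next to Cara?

2880

Treat {Eli,Gus} as one block (2 orders) and {Vik,Cara} as another (2 orders).
That leaves 6 units to arrange: 2 × 2 × 6! = 4 × 720 = 2880.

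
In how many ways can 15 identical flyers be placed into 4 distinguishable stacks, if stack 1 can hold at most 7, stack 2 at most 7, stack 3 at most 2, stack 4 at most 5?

63

By stars and bars, unrestricted non-negative solutions to x_1+…+x_4 = 15 number C(15+3,3) = 816.
Subtract solutions that violate a single cap (substitute x_i' = x_i − (cap_i+1)): x_1 ≥ 8 gives C(10,3) = 120; x_2 ≥ 8 gives C(10,3) = 120; x_3 ≥ 3 gives C(15,3) = 455; x_4 ≥ 6 gives C(12,3) = 220. Together 915.
Add back pairs where two caps are both exceeded: 0 + 35 + 4 + 35 + 4 + 84 = 162.
By inclusion–exclusion the count is 816 − 915 + 162 = 63.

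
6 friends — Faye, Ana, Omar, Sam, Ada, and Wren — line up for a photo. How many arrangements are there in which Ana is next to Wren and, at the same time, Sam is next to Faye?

Treat {Ana,Wren} as one block (2 orders) and {Sam,Faye} as another (2 orders).
That leaves 4 units to arrange: 2 × 2 × 4! = 4 × 24 = 96.

96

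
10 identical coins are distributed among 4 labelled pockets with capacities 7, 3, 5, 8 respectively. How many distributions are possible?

Ignoring the caps, the number of non-negative solutions to x_1+…+x_4 = 10 is C(13,3) = 286.
Subtract solutions that violate a single cap (substitute x_i' = x_i − (cap_i+1)): x_1 ≥ 8 gives C(5,3) = 10; x_2 ≥ 4 gives C(9,3) = 84; x_3 ≥ 6 gives C(7,3) = 35; x_4 ≥ 9 gives C(4,3) = 4. Together 133.
Add back pairs where two caps are both exceeded: 0 + 0 + 0 + 1 + 0 + 0 = 1.
By inclusion–exclusion the count is 286 − 133 + 1 = 154.

154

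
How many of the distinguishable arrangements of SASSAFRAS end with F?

280

Fix F in the last position and arrange the remaining 8 letters.
Those 8 letters have A appearing 3 times and S appearing 4 times, giving (8)!/(4!·3!) = 280.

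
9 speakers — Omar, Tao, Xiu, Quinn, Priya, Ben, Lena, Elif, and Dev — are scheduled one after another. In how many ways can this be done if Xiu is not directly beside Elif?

282240

Of the 9! = 362880 arrangements, those with Xiu and Elif adjacent number 2 × 8! = 80640 (treat the pair as a block with 2 internal orders).
Complementary counting: 362880 − 80640 = 282240.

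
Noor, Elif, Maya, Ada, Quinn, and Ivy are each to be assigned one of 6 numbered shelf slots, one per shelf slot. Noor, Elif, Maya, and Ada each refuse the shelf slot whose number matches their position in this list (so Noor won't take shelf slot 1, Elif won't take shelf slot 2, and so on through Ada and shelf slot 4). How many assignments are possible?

Let Aᵢ (for 1 ≤ i ≤ 4) be the placements that put person i in their forbidden shelf slot. Any j of these fix j positions, leaving (6−j)! ways to fill the rest, and there are C(4,j) ways to pick which j.
By inclusion–exclusion, the number of valid placements is Σ_{j=0}^{4} (−1)^j C(4,j)·(6−j)!.
Computing: 720 − 480 + 144 − 24 + 2 = 362.

362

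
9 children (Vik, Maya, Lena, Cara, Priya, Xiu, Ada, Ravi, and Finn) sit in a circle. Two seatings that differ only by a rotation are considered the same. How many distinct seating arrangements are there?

Around a circle, 9 distinct people have 9!/9 = (8)! = 40320 rotationally distinct seatings.

40320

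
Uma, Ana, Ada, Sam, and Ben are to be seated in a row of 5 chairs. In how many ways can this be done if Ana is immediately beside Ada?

48

Treat {Ana, Ada} as a single unit. There are 4 units to order, and the pair itself can be ordered 2 ways.
So the count is 2·(4)! = 48.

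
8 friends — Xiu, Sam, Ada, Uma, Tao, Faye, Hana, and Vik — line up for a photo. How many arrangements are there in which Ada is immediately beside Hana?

Place the 6 others and the Ada-Hana pair as 7 objects in a line; the pair has 2 internal arrangements.
That gives 2 × 7! = 2 × 5040 = 10080.

10080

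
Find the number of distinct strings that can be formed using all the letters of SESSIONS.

1680

The 8 letters of SESSIONS have repeats: S appearing 4 times.
The number of distinct arrangements is 8!/(4!) = 40320/24 = 1680.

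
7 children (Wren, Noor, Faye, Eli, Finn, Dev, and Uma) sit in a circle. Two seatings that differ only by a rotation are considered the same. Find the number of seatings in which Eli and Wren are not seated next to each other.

480

Without the restriction there are (6)! = 720 seatings.
Seatings with Eli beside Wren: treat them as a block with 2 internal orders, giving 2 × (5)! = 240.
Subtracting, 720 − 240 = 480.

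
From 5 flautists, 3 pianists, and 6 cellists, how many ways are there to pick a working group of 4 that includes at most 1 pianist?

825

Split by how many pianists are chosen (0 through 1).
Sum: C(3,0)·C(11,4) + C(3,1)·C(11,3) = 330 + 495 = 825.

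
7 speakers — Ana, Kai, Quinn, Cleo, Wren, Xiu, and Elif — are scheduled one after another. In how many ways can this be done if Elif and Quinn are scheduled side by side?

Glue Elif and Quinn into one block (2 internal orders), leaving 6 units to arrange in a row.
So the count is 2·(6)! = 1440.

1440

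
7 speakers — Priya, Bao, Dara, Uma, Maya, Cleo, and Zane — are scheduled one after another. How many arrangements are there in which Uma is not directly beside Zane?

3600

Of the 7! = 5040 arrangements, those with Uma and Zane adjacent number 2 × 6! = 1440 (treat the pair as a block with 2 internal orders).
So 5040 − 1440 = 3600 arrangements keep them apart.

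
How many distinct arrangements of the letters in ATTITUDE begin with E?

With the first slot taken by E, it remains to arrange the other 7 letters (ATTITUD).
Those 7 letters have T appearing 3 times, giving (7)!/(3!) = 840.

840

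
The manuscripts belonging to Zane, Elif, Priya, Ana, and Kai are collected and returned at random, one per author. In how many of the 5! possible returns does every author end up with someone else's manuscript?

This is the derangement count D_5: permutations of 5 items with no fixed point.
By inclusion–exclusion this is Σ_{j=0}^{5} (−1)^j C(5,j)·(5−j)!.
Computing: 120 − 120 + 60 − 20 + 5 − 1 = 44.

44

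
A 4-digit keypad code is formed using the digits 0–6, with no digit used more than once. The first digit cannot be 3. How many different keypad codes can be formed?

720

The first digit has 7−1 = 6 choices (anything except 3).
The remaining 3 digits are filled from the other 6 symbols without repetition: 6 × 5 × 4 = 120.
Total: 6 × 120 = 720.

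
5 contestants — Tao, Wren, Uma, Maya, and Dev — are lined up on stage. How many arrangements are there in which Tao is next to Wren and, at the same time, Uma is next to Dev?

Treat {Tao,Wren} as one block (2 orders) and {Uma,Dev} as another (2 orders).
That leaves 3 units to arrange: 2 × 2 × 3! = 4 × 6 = 24.

24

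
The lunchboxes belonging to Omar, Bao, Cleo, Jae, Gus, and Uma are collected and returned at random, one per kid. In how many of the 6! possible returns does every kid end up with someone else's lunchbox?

265

Count assignments avoiding every fixed point. For any j of the 6 kids fixed to their own lunchbox, the other 6−j can be arranged in (6−j)! ways.
By inclusion–exclusion this is Σ_{j=0}^{6} (−1)^j C(6,j)·(6−j)!.
Computing: 720 − 720 + 360 − 120 + 30 − 6 + 1 = 265.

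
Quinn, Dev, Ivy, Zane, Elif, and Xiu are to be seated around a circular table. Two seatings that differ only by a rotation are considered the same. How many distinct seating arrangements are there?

120

Fix one person's seat to break rotational symmetry; the remaining 5 people can be arranged in (5)! = 120 ways.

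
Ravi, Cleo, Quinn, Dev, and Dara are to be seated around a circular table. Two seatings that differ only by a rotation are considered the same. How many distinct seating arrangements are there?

24

Around a circle, 5 distinct people have 5!/5 = (4)! = 24 rotationally distinct seatings.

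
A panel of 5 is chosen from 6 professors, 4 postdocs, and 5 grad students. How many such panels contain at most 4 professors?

Split by how many professors are chosen (0 through 4).
Sum: C(6,0)·C(9,5) + C(6,1)·C(9,4) + C(6,2)·C(9,3) + C(6,3)·C(9,2) + C(6,4)·C(9,1) = 126 + 756 + 1260 + 720 + 135 = 2997.

2997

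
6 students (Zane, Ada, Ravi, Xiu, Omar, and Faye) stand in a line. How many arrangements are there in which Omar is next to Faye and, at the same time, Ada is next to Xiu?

Treat {Omar,Faye} as one block (2 orders) and {Ada,Xiu} as another (2 orders).
That leaves 4 units to arrange: 2 × 2 × 4! = 4 × 24 = 96.

96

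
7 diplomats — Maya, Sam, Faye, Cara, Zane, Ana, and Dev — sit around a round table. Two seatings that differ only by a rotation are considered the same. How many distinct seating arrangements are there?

720

Around a circle, 7 distinct people have 7!/7 = (6)! = 720 rotationally distinct seatings.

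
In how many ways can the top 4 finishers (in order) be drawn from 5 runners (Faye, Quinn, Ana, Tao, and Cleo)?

120

This is an ordered selection of 4 from 5: P(5,4).
That gives 5 × 4 × 3 × 2 = 120.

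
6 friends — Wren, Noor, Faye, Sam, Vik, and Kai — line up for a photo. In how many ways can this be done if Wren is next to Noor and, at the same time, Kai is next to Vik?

96

Treat {Wren,Noor} as one block (2 orders) and {Kai,Vik} as another (2 orders).
That leaves 4 units to arrange: 2 × 2 × 4! = 4 × 24 = 96.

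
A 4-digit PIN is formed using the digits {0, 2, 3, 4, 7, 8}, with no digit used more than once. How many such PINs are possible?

360

With no repetition, fill the 4 digits in order: 6 choices, then 5, down to 3.
6 × 5 × 4 × 3 = 360.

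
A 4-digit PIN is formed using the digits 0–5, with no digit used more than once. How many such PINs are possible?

This is a permutation of 4 out of 6: P(6,4) = 6!/2!.
That product is 6 × 5 × 4 × 3 = 360.

360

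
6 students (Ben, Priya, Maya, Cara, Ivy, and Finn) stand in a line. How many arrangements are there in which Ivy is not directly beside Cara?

Of the 6! = 720 arrangements, those with Ivy and Cara adjacent number 2 × 5! = 240 (treat the pair as a block with 2 internal orders).
So 720 − 240 = 480 arrangements keep them apart.

480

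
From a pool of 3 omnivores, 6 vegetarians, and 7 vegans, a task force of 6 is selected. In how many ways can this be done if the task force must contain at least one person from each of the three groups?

Total 6-person selections from all 16: C(16,6) = 8008.
Subtract selections that omit an entire group: no omnivores → C(13,6) = 1716; no vegetarians → C(10,6) = 210; no vegans → C(9,6) = 84.
Add back selections omitting two groups (i.e. drawn from a single group): C(3,6) + C(6,6) + C(7,6) = 8.
By inclusion–exclusion: 8008 − 2010 + 8 = 6006.

6006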